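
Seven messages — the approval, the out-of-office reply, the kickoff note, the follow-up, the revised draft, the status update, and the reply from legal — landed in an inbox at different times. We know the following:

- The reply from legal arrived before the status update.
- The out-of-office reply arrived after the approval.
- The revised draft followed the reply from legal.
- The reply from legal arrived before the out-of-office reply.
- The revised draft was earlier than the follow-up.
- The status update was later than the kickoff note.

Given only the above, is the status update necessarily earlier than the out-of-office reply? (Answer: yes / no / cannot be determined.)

cannot be determined

No chain of stated constraints runs from the status update to the out-of-office reply, and none runs from the out-of-office reply to the status update either.
So the relative order of the status update and the out-of-office reply is not fixed by the given facts.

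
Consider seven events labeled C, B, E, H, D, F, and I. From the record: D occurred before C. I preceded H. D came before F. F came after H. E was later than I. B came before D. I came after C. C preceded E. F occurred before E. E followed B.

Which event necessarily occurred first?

B

B has a chain of constraints placing it before every other event, so B must be first.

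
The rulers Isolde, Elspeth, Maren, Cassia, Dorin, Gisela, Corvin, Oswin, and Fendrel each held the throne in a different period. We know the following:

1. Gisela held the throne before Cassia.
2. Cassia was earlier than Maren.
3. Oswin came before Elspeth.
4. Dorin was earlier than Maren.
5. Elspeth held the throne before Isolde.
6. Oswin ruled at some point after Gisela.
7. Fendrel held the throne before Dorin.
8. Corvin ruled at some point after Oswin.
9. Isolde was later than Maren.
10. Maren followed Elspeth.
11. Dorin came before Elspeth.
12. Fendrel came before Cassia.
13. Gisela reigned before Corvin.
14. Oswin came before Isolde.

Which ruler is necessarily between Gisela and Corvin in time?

Tracing the constraints gives Gisela → Oswin → Corvin, so Oswin sits after Gisela and before Corvin.
No other ruler is forced both after Gisela and before Corvin.

Oswin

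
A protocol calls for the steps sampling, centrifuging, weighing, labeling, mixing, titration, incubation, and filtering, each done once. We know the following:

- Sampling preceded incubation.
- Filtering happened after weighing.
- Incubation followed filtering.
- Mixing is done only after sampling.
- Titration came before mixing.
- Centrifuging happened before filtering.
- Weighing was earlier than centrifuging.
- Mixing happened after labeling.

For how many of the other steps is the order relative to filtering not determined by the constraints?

Forced before filtering: centrifuging and weighing; forced after filtering: incubation.
That leaves labeling, mixing, sampling, and titration with no forced order relative to filtering — 4.

4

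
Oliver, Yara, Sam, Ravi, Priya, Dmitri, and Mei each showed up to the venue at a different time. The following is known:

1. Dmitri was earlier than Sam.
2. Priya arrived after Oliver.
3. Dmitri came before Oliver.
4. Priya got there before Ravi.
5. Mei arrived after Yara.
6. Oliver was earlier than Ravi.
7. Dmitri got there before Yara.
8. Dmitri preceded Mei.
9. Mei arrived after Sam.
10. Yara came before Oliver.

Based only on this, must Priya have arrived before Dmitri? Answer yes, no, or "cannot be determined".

Tracing the constraints gives Dmitri → Oliver → Priya, so Dmitri must come before Priya.
That means Priya cannot be before Dmitri.

no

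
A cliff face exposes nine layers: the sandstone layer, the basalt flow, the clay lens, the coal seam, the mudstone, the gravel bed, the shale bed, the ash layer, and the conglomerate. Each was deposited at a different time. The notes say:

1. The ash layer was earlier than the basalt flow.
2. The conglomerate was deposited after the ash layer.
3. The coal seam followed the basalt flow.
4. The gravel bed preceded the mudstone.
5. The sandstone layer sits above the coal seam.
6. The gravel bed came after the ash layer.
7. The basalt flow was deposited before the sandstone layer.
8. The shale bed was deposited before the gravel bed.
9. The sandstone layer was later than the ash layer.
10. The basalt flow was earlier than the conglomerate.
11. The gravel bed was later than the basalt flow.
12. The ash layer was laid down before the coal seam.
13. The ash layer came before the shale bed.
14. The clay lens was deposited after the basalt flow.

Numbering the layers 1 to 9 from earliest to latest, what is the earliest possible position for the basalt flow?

2

The ash layer must come before the basalt flow — 1 forced predecessor.
Nothing else is forced ahead of the basalt flow, so its earliest slot is position 1 + 1 = 2.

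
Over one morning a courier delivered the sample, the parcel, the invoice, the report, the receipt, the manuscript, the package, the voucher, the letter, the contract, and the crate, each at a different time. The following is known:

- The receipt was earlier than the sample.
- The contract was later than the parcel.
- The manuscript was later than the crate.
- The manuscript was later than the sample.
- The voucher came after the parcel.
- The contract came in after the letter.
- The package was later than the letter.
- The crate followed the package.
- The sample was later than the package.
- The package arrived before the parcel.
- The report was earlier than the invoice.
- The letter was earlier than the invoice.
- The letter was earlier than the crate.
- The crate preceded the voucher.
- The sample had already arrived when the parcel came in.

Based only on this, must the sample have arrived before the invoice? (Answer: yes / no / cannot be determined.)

cannot be determined

No chain of stated constraints runs from the sample to the invoice, and none runs from the invoice to the sample either.
So the relative order of the sample and the invoice is not fixed by the given facts.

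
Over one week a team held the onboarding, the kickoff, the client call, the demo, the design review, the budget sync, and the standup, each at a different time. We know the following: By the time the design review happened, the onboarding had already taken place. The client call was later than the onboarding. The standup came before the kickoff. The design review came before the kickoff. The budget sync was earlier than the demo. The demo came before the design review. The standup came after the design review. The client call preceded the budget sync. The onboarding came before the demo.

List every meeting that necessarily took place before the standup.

the budget sync, the client call, the demo, the design review, the onboarding

Directly stated before the standup: the design review.
The budget sync reaches the standup via the budget sync → the demo → the design review → the standup.
The client call reaches the standup via the client call → the budget sync → the demo → the design review → the standup.
The demo reaches the standup via the demo → the design review → the standup.
Likewise the onboarding reaches the standup by chaining the stated constraints.
No chain forces the kickoff ahead of the standup.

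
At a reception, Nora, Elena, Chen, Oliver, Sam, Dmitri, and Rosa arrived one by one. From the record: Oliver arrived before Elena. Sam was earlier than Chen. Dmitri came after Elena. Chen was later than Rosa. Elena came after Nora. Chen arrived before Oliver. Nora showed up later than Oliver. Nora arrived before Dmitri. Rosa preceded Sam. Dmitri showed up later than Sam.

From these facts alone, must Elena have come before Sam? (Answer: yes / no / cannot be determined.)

no

Tracing the constraints gives Sam → Chen → Oliver → Elena, so Sam must come before Elena.
That means Elena cannot be before Sam.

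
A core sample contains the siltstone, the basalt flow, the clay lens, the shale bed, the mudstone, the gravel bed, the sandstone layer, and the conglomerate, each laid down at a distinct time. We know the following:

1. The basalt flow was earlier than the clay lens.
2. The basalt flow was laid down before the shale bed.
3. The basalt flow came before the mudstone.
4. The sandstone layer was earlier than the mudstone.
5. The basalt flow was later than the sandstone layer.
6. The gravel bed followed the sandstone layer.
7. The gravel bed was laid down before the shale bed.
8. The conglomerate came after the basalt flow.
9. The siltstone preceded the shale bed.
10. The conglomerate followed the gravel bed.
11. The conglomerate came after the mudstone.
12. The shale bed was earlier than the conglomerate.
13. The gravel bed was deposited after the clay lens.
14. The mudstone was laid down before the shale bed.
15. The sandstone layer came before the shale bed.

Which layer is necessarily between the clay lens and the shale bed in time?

the gravel bed

Tracing the constraints gives the clay lens → the gravel bed → the shale bed, so the gravel bed sits after the clay lens and before the shale bed.
No other layer is forced both after the clay lens and before the shale bed.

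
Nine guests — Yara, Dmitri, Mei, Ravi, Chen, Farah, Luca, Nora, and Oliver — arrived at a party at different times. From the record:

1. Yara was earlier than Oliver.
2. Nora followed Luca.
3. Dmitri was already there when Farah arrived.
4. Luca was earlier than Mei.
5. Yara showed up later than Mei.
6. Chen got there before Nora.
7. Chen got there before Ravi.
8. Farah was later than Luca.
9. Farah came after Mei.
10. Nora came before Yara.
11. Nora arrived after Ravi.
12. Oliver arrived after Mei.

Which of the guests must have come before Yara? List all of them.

Directly stated before Yara: Mei and Nora.
Chen reaches Yara via Chen → Nora → Yara.
Luca reaches Yara via Luca → Mei → Yara.
Ravi reaches Yara via Ravi → Nora → Yara.
No chain forces Farah (or any of the others) ahead of Yara.

Chen, Luca, Mei, Nora, Ravi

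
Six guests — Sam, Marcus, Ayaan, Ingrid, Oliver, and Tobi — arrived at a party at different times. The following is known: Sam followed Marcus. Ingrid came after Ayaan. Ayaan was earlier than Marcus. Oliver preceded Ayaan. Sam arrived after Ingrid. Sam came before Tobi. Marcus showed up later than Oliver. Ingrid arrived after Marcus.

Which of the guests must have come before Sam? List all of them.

Directly stated before Sam: Ingrid and Marcus.
Ayaan reaches Sam via Ayaan → Marcus → Sam.
Oliver reaches Sam via Oliver → Marcus → Sam.
No chain forces Tobi ahead of Sam.

Ayaan, Ingrid, Marcus, Oliver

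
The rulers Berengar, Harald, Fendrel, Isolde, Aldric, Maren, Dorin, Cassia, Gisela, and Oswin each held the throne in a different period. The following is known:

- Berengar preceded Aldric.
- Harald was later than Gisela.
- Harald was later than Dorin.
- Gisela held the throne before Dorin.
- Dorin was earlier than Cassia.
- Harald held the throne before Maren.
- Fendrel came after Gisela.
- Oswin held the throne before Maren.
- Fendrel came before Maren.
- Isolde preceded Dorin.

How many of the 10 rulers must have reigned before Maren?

6

Directly stated before Maren: Fendrel, Harald, and Oswin.
Dorin reaches Maren via Dorin → Harald → Maren.
Gisela reaches Maren via Gisela → Harald → Maren.
Isolde reaches Maren via Isolde → Dorin → Harald → Maren.
No chain forces Aldric (or any of the others) ahead of Maren.
That's Dorin, Fendrel, Gisela, Harald, Isolde, and Oswin — 6 in all.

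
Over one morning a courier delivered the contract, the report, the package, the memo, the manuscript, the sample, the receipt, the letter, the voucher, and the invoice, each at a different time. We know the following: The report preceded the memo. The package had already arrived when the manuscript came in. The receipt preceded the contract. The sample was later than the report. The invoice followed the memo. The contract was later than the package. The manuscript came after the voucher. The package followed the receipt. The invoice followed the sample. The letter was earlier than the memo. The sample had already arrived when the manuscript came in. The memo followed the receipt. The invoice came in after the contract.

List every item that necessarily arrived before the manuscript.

the package, the receipt, the report, the sample, the voucher

Directly stated before the manuscript: the package, the sample, and the voucher.
The receipt reaches the manuscript via the receipt → the package → the manuscript.
The report reaches the manuscript via the report → the sample → the manuscript.
No chain forces the contract (or any of the others) ahead of the manuscript.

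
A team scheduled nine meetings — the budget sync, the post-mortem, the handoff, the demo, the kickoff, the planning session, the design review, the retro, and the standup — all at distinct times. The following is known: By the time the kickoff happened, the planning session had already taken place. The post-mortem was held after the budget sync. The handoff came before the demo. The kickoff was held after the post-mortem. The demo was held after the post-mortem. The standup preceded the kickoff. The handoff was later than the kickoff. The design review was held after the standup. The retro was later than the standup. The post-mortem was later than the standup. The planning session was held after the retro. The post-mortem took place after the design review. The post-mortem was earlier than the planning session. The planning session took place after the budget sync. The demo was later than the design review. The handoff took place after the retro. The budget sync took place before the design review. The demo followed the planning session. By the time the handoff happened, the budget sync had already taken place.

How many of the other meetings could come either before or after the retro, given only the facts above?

3

Forced before the retro: the standup; forced after the retro: the demo, the handoff, the kickoff, and the planning session.
That leaves the budget sync, the design review, and the post-mortem with no forced order relative to the retro — 3.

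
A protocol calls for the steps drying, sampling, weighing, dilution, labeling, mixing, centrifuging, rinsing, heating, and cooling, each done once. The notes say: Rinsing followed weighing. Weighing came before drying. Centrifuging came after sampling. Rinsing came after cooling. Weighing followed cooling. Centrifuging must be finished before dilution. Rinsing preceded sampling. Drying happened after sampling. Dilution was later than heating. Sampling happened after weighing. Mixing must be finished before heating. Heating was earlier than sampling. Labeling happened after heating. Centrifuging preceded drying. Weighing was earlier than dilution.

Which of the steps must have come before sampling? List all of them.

cooling, heating, mixing, rinsing, weighing

Directly stated before sampling: heating, rinsing, and weighing.
Cooling reaches sampling via cooling → rinsing → sampling.
Mixing reaches sampling via mixing → heating → sampling.
No chain forces drying (or any of the others) ahead of sampling.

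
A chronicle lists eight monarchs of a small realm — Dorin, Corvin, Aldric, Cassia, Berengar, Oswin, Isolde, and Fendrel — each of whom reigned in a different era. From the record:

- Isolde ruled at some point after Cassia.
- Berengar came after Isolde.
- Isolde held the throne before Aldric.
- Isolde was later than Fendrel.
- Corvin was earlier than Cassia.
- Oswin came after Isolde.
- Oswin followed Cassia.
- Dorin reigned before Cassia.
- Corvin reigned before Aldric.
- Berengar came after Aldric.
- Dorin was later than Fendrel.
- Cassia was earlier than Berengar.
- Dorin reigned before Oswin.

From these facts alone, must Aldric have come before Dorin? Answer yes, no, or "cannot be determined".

no

Tracing the constraints gives Dorin → Cassia → Isolde → Aldric, so Dorin must come before Aldric.
That means Aldric cannot be before Dorin.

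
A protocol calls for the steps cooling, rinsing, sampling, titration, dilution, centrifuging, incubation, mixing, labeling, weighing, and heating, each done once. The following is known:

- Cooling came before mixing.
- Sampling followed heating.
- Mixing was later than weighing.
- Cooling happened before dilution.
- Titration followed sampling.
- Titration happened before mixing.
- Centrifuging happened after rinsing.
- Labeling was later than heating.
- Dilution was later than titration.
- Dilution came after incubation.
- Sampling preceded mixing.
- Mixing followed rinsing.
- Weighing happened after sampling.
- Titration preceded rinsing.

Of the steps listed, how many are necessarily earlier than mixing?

Directly stated before mixing: cooling, rinsing, sampling, titration, and weighing.
Heating reaches mixing via heating → sampling → mixing.
No chain forces centrifuging (or any of the others) ahead of mixing.
That's cooling, heating, rinsing, sampling, titration, and weighing — 6 in all.

6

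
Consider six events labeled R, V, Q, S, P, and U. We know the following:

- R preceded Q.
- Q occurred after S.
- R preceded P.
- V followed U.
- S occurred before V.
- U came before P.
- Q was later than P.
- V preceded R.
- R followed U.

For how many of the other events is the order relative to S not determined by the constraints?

Forced after S: P, Q, R, and V.
That leaves U with no forced order relative to S — 1.

1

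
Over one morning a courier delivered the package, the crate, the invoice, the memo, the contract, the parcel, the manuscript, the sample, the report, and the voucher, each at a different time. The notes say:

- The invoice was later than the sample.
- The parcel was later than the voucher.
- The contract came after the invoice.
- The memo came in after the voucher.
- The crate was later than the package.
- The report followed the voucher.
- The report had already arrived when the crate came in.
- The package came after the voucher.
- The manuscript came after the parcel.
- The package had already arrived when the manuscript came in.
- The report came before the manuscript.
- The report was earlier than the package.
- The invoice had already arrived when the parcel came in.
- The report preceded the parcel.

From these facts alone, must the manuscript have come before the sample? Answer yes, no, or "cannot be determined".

Tracing the constraints gives the sample → the invoice → the parcel → the manuscript, so the sample must come before the manuscript.
That means the manuscript cannot be before the sample.

no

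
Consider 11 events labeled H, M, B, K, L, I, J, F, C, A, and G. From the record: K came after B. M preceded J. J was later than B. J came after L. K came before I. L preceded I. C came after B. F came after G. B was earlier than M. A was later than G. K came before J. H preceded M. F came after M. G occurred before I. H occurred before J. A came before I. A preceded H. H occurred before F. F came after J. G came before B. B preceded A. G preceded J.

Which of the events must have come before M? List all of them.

A, B, G, H

Directly stated before M: B and H.
A reaches M via A → H → M.
G reaches M via G → B → M.
No chain forces F (or any of the others) ahead of M.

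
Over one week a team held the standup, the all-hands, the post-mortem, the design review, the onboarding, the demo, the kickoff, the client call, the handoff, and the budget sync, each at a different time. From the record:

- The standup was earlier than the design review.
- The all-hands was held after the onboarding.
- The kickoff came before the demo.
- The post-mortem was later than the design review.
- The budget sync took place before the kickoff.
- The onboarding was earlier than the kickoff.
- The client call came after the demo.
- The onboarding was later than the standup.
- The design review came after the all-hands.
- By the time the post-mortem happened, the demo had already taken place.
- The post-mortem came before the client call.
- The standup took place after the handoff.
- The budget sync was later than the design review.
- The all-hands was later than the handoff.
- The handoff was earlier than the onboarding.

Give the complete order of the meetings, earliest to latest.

The constraints fix every adjacent pair, so only one ordering works:
the handoff → the standup → the onboarding → the all-hands → the design review → the budget sync → the kickoff → the demo → the post-mortem → the client call.

the handoff, the standup, the onboarding, the all-hands, the design review, the budget sync, the kickoff, the demo, the post-mortem, the client call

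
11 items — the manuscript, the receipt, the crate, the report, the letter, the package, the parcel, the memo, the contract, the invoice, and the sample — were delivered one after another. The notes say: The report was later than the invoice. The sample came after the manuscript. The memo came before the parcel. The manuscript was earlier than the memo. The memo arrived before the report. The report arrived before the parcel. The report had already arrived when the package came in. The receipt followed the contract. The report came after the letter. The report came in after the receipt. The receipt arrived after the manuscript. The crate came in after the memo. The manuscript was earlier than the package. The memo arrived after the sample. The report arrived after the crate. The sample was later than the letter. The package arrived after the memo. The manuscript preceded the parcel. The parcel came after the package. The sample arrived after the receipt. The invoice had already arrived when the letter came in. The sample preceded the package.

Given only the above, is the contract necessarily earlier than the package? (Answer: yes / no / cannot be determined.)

yes

Chain the constraints: the contract → the receipt → the sample → the package. Each link is directly stated, so the contract comes before the package.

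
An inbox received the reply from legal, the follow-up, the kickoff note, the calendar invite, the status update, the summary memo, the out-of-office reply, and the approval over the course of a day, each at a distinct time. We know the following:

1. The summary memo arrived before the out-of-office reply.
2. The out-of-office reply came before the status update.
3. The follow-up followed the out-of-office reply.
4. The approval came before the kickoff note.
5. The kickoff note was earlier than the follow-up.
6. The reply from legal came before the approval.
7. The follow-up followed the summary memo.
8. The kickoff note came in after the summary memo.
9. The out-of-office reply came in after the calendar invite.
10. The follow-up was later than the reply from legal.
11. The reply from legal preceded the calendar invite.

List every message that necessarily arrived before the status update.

Directly stated before the status update: the out-of-office reply.
The calendar invite reaches the status update via the calendar invite → the out-of-office reply → the status update.
The reply from legal reaches the status update via the reply from legal → the calendar invite → the out-of-office reply → the status update.
The summary memo reaches the status update via the summary memo → the out-of-office reply → the status update.
No chain forces the follow-up (or any of the others) ahead of the status update.

the calendar invite, the out-of-office reply, the reply from legal, the summary memo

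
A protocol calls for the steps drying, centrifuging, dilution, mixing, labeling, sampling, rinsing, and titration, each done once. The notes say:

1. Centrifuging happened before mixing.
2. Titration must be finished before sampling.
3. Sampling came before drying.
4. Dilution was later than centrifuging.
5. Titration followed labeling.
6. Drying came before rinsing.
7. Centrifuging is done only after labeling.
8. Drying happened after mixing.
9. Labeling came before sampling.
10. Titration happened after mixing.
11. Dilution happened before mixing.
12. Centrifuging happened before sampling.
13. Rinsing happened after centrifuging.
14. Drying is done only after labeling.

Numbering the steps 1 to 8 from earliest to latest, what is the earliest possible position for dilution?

Centrifuging and labeling must both come before dilution — 2 forced predecessors.
Nothing else is forced ahead of dilution, so its earliest slot is position 2 + 1 = 3.

3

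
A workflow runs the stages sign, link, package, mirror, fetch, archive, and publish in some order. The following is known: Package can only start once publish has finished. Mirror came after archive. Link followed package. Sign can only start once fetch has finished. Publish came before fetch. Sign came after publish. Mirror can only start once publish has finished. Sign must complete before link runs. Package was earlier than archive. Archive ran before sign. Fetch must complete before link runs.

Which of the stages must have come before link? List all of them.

Directly stated before link: fetch, package, and sign.
Archive reaches link via archive → sign → link.
Publish reaches link via publish → sign → link.
No chain forces mirror ahead of link.

archive, fetch, package, publish, sign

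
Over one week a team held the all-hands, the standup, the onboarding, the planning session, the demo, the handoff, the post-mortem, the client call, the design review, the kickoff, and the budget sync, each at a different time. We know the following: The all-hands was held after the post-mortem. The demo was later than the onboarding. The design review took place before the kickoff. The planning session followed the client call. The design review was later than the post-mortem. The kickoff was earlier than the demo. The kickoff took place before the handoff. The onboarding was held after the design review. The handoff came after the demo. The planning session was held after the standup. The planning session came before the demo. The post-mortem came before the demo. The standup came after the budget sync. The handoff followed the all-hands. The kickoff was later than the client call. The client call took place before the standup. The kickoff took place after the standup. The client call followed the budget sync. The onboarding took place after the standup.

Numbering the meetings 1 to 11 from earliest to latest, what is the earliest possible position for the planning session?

4

The budget sync, the client call, and the standup must all come before the planning session — 3 forced predecessors.
Nothing else is forced ahead of the planning session, so its earliest slot is position 3 + 1 = 4.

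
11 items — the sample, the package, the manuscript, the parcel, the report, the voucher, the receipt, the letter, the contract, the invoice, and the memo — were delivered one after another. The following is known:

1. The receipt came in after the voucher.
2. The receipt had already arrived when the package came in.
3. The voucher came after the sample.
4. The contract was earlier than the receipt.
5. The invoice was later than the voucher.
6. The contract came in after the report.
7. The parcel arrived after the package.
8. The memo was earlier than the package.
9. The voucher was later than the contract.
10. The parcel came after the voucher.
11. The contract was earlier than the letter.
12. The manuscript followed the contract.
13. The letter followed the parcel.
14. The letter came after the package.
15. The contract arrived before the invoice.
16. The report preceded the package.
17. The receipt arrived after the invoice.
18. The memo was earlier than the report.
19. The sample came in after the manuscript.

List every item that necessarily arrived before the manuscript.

Directly stated before the manuscript: the contract.
The memo reaches the manuscript via the memo → the report → the contract → the manuscript.
The report reaches the manuscript via the report → the contract → the manuscript.

the contract, the memo, the report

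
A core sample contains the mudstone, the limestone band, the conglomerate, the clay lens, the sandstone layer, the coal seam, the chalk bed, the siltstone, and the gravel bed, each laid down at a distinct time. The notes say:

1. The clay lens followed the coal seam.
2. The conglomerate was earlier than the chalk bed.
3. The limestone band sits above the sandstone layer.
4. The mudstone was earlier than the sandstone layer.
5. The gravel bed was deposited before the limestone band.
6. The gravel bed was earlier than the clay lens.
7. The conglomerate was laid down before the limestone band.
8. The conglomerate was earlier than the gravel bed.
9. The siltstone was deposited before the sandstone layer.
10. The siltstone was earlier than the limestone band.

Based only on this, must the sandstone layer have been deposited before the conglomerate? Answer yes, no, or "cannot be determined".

cannot be determined

No chain of stated constraints runs from the sandstone layer to the conglomerate, and none runs from the conglomerate to the sandstone layer either.
So the relative order of the sandstone layer and the conglomerate is not fixed by the given facts.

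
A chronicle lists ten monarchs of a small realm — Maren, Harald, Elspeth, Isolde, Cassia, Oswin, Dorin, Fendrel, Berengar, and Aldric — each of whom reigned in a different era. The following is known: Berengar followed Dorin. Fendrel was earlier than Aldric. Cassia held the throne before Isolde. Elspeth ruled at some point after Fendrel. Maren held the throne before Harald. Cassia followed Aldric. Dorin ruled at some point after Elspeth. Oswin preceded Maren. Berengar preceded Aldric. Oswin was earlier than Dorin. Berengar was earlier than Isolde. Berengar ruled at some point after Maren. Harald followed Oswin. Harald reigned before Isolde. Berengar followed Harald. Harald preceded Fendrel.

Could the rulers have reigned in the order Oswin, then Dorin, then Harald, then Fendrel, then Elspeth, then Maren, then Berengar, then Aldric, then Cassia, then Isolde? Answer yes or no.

no

The constraints require Elspeth before Dorin, but in the proposed sequence Dorin appears ahead of Elspeth. That one violation is enough.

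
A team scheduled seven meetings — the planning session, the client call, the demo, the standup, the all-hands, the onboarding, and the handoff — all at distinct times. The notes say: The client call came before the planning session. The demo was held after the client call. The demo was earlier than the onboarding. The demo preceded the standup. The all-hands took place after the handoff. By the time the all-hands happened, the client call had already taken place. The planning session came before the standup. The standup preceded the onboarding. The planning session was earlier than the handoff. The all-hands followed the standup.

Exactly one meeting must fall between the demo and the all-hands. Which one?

Tracing the constraints gives the demo → the standup → the all-hands, so the standup sits after the demo and before the all-hands.
No other meeting is forced both after the demo and before the all-hands.

the standup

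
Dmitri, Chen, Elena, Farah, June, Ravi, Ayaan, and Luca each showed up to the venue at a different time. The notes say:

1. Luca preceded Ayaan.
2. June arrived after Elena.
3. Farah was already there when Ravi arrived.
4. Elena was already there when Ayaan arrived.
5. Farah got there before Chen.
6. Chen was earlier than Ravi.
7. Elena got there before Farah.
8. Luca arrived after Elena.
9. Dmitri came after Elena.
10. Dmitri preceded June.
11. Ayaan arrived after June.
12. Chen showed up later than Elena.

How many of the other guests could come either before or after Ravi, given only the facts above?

Forced before Ravi: Chen, Elena, and Farah.
That leaves Ayaan, Dmitri, June, and Luca with no forced order relative to Ravi — 4.

4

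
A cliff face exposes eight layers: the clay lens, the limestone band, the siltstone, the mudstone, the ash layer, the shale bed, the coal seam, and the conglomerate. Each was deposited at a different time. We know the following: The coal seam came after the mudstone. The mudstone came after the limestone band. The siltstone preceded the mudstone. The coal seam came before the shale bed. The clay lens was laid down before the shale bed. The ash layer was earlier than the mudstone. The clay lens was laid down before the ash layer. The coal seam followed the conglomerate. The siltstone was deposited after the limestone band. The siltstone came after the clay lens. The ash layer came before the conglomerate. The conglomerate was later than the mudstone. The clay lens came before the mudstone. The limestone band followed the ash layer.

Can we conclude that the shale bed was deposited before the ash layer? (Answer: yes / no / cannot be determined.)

Tracing the constraints gives the ash layer → the mudstone → the coal seam → the shale bed, so the ash layer must come before the shale bed.
That means the shale bed cannot be before the ash layer.

no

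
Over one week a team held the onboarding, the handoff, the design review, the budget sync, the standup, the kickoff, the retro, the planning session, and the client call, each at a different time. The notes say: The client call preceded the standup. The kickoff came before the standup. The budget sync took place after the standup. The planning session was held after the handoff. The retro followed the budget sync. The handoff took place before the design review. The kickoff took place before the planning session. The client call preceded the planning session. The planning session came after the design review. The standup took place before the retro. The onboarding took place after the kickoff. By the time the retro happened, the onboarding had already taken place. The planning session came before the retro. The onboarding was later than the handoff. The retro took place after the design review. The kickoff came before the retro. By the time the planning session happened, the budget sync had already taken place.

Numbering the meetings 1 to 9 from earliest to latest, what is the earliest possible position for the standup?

3

The client call and the kickoff must both come before the standup — 2 forced predecessors.
Nothing else is forced ahead of the standup, so its earliest slot is position 2 + 1 = 3.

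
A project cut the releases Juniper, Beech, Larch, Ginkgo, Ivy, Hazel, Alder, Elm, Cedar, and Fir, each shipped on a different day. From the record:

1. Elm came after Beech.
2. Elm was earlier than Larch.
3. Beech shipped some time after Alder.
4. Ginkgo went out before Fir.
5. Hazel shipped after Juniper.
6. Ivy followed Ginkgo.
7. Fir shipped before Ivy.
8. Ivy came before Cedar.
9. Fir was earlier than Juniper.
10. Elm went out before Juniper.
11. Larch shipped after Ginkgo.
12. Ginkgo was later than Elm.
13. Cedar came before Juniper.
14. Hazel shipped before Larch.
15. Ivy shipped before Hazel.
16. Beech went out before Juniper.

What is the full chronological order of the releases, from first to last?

The constraints fix every adjacent pair, so only one ordering works:
Alder → Beech → Elm → Ginkgo → Fir → Ivy → Cedar → Juniper → Hazel → Larch.

Alder, Beech, Elm, Ginkgo, Fir, Ivy, Cedar, Juniper, Hazel, Larch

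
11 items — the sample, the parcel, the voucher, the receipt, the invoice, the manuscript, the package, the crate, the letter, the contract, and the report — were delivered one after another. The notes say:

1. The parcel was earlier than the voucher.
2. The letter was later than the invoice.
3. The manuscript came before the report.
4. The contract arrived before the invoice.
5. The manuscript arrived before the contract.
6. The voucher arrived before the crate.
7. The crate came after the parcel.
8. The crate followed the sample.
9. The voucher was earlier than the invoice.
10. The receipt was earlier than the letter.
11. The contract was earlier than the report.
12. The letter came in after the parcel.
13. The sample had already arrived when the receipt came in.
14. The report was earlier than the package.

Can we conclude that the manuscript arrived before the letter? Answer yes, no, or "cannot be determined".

yes

Chain the constraints: the manuscript → the contract → the invoice → the letter. Each link is directly stated, so the manuscript comes before the letter.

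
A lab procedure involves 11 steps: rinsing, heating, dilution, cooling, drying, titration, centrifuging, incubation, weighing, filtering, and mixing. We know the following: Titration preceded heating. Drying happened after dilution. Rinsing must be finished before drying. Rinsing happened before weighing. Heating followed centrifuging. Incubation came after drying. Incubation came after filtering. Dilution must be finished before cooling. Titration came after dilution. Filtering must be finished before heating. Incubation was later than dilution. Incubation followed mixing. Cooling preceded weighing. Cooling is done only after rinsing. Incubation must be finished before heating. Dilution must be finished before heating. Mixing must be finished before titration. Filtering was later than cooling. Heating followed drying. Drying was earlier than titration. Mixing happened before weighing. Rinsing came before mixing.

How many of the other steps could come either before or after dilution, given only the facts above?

3

Forced after dilution: cooling, drying, filtering, heating, incubation, titration, and weighing.
That leaves centrifuging, mixing, and rinsing with no forced order relative to dilution — 3.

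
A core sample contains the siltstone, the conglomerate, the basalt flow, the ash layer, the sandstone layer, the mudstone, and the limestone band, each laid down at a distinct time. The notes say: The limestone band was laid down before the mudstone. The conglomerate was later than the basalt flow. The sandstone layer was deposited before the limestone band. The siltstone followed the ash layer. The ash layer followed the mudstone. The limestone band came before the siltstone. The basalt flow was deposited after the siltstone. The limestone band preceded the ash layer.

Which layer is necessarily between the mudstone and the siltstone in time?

Tracing the constraints gives the mudstone → the ash layer → the siltstone, so the ash layer sits after the mudstone and before the siltstone.
No other layer is forced both after the mudstone and before the siltstone.

the ash layer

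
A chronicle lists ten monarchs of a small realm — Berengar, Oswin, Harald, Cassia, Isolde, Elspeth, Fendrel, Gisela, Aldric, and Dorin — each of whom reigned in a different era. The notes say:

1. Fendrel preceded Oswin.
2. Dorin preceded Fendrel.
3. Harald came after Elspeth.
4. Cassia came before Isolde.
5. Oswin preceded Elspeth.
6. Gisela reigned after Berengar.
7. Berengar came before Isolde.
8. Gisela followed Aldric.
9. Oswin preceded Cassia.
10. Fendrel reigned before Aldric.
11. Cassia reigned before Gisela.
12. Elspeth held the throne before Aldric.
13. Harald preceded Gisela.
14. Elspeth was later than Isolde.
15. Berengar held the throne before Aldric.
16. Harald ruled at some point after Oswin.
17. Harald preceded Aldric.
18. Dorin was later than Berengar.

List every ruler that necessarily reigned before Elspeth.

Berengar, Cassia, Dorin, Fendrel, Isolde, Oswin

Directly stated before Elspeth: Isolde and Oswin.
Berengar reaches Elspeth via Berengar → Isolde → Elspeth.
Cassia reaches Elspeth via Cassia → Isolde → Elspeth.
Dorin reaches Elspeth via Dorin → Fendrel → Oswin → Elspeth.
Likewise Fendrel reaches Elspeth by chaining the stated constraints.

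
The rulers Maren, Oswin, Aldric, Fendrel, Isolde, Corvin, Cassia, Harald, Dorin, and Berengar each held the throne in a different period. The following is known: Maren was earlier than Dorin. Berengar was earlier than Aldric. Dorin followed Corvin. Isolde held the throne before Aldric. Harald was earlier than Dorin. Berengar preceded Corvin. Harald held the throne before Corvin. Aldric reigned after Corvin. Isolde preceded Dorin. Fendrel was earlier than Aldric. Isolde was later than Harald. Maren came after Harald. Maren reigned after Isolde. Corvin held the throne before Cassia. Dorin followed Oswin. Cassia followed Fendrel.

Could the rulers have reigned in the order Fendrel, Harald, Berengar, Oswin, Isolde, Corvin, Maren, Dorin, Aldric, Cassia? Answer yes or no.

Check each stated constraint against the proposed order — e.g. Fendrel is ahead of Aldric; Fendrel is ahead of Cassia. Every pair is in the required order; nothing is violated.

yes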